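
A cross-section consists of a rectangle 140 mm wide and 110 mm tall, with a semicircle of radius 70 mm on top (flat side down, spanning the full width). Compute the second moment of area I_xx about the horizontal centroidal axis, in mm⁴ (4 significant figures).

I_xx ≈ 5.499 × 10⁷ mm⁴

Treat the section as a set of non-overlapping primitives; coordinates are from the bounding-box lower-left.
Rectangular body: 140 × 110, A = 15 400 mm², y = 55 mm, Ī = 15 528 333 mm⁴.
Semicircular cap: semicircle r = 70, A = 7696.9 mm², y = 139.709 mm, Ī = 2 635 265 mm⁴.
Centroid: ȳ = ΣA·y / ΣA = 83.2287 mm.
Transfer each piece to the horizontal centroidal axis using Ī + A·d² with d = y − 83.2287:
  rectangular body: d = -28.2287 mm → contributes +27 799 998 mm⁴
  semicircular cap: d = 56.4802 mm → contributes +27 188 473 mm⁴
Total I = 54 988 471 mm⁴.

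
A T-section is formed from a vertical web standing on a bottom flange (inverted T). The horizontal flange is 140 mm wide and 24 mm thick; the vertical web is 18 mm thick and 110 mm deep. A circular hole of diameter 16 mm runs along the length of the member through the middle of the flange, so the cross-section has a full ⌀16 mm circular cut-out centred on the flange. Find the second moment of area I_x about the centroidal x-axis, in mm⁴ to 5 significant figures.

Treat the section as a set of non-overlapping primitives; coordinates are from the bounding-box lower-left.
Flange: 140 × 24, A = 3 360 mm², y = 12 mm, Ī = 161 280 mm⁴.
Web: 18 × 110, A = 1 980 mm², y = 79 mm, Ī = 1 996 500 mm⁴.
Hole (subtracted): ⌀16, A = 201.0619 mm², y = 12 mm, Ī = 3216.991 mm⁴.
Centroid: ȳ = ΣA·y / ΣA = 37.81467 mm.
Transfer each piece to the centroidal x-axis using Ī + A·d² with d = y − 37.81467:
  flange: d = -25.81467 mm → contributes +2 400 375 mm⁴
  web: d = 41.18533 mm → contributes +5 355 038 mm⁴
  hole: d = -25.81467 mm → contributes −137204.1 mm⁴
Total I = 7 618 209 mm⁴.

I_x ≈ 7.6182 × 10⁶ mm⁴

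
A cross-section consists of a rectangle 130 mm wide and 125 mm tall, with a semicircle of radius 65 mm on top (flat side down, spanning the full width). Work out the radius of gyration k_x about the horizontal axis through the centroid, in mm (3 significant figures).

k_x ≈ 51.8 mm

Decompose the section into non-overlapping parts with the origin at the bottom-left of its bounding rectangle.
Rectangular body: 130 × 125, A = 16 250 mm², y = 62.5 mm, Ī = 21 158 854 mm⁴.
Semicircular cap: semicircle r = 65, A = 6636.6 mm², y = 152.59 mm, Ī = 1 959 230 mm⁴.
Centroid: ȳ = ΣA·y / ΣA = 88.623 mm.
Transfer each piece to the horizontal axis through the centroid using Ī + A·d² with d = y − 88.623:
  rectangular body: d = -26.123 mm → contributes +32 248 210 mm⁴
  semicircular cap: d = 63.964 mm → contributes +29 111 934 mm⁴
Total I = 61 360 144 mm⁴.
Radius of gyration: k = √(I/A) = √(61 360 144 / 22 887) = 51.779 mm.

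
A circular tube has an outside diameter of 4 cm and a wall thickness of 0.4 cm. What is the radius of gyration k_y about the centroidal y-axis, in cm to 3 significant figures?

k_y ≈ 1.28 cm

Treat the section as a set of non-overlapping primitives; coordinates are from the bounding-box lower-left.
Outer circle: ⌀4, A = 12.566 cm², x = 2 cm, Ī = 12.566 cm⁴.
Bore (subtracted): ⌀3.2, A = 8.0425 cm², x = 2 cm, Ī = 5.1472 cm⁴.
By symmetry the centroid is at mid-width, x̄ = 2 cm.
All pieces are centred on the centroidal y-axis, so I = ΣĪ (holes subtracted) = 7.4192 cm⁴.
Radius of gyration: k = √(I/A) = √(7.4192 / 4.5239) = 1.2806 cm.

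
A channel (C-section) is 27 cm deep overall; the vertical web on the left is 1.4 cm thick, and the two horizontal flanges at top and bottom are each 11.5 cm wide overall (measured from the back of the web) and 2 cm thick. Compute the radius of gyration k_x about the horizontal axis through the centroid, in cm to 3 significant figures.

Treat the section as a set of non-overlapping primitives; coordinates are from the bounding-box lower-left.
Web: 1.4 × 27, A = 37.8 cm², y = 13.5 cm, Ī = 2296.4 cm⁴.
Top flange (beyond web): 10.1 × 2, A = 20.2 cm², y = 26 cm, Ī = 6.7333 cm⁴.
Bottom flange (beyond web): 10.1 × 2, A = 20.2 cm², y = 1 cm, Ī = 6.7333 cm⁴.
By symmetry the centroid is at mid-height, ȳ = 13.5 cm.
Transfer each piece to the horizontal axis through the centroid using Ī + A·d² with d = y − 13.5:
  web: d = 0 cm → contributes +2296.4 cm⁴
  top flange (beyond web): d = 12.5 cm → contributes +3 163 cm⁴
  bottom flange (beyond web): d = -12.5 cm → contributes +3 163 cm⁴
Total I = 8622.3 cm⁴.
Radius of gyration: k = √(I/A) = √(8622.3 / 78.2) = 10.5 cm.

k_x ≈ 10.5 cm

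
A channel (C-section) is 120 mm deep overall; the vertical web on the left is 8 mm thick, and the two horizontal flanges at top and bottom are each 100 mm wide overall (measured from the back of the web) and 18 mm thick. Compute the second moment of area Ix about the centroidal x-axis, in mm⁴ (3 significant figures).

Decompose the section into non-overlapping parts with the origin at the bottom-left of its bounding rectangle.
Web: 8 × 120, A = 960 mm², y = 60 mm, Ī = 1 152 000 mm⁴.
Top flange (beyond web): 92 × 18, A = 1 656 mm², y = 111 mm, Ī = 44 712 mm⁴.
Bottom flange (beyond web): 92 × 18, A = 1 656 mm², y = 9 mm, Ī = 44 712 mm⁴.
By symmetry the centroid is at mid-height, ȳ = 60 mm.
Transfer each piece to the centroidal x-axis using Ī + A·d² with d = y − 60:
  web: d = 0 mm → contributes +1 152 000 mm⁴
  top flange (beyond web): d = 51 mm → contributes +4 351 968 mm⁴
  bottom flange (beyond web): d = -51 mm → contributes +4 351 968 mm⁴
Total I = 9 855 936 mm⁴.

Ix ≈ 9.86 × 10⁶ mm⁴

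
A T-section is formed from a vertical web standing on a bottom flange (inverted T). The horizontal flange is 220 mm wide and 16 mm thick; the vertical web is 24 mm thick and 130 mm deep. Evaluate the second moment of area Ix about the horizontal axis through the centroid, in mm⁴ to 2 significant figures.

Ix ≈ 1.3 × 10⁷ mm⁴

Treat the section as a set of non-overlapping primitives; coordinates are from the bounding-box lower-left.
Flange: 220 × 16, A = 3 520 mm², y = 8 mm, Ī = 75 093 mm⁴.
Web: 24 × 130, A = 3 120 mm², y = 81 mm, Ī = 4 394 000 mm⁴.
Centroid: ȳ = ΣA·y / ΣA = 42.3 mm.
Transfer each piece to the horizontal axis through the centroid using Ī + A·d² with d = y − 42.3:
  flange: d = -34.3 mm → contributes +4 216 629 mm⁴
  web: d = 38.7 mm → contributes +9 066 502 mm⁴
Total I = 13 283 131 mm⁴.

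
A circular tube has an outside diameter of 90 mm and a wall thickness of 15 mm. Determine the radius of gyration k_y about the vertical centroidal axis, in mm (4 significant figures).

k_y ≈ 27.04 mm

Treat the section as a set of non-overlapping primitives; coordinates are from the bounding-box lower-left.
Outer circle: ⌀90, A = 6361.73 mm², x = 45 mm, Ī = 3 220 623 mm⁴.
Bore (subtracted): ⌀60, A = 2827.43 mm², x = 45 mm, Ī = 636 173 mm⁴.
By symmetry the centroid is at mid-width, x̄ = 45 mm.
All pieces are centred on the vertical centroidal axis, so I = ΣĪ (holes subtracted) = 2 584 451 mm⁴.
Radius of gyration: k = √(I/A) = √(2 584 451 / 3534.29) = 27.0416 mm.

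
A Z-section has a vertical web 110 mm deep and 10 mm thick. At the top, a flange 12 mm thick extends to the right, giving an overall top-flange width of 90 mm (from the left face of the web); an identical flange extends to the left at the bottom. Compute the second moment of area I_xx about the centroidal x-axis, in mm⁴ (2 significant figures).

I_xx ≈ 5.7 × 10⁶ mm⁴

Split into non-overlapping primitives; take the origin at the lower-left of the bounding box.
Web: 10 × 110, A = 1 100 mm², y = 55 mm, Ī = 1 109 167 mm⁴.
Top flange (beyond web): 80 × 12, A = 960 mm², y = 104 mm, Ī = 11 520 mm⁴.
Bottom flange (beyond web): 80 × 12, A = 960 mm², y = 6 mm, Ī = 11 520 mm⁴.
Centroid: ȳ = ΣA·y / ΣA = 55 mm.
Transfer each piece to the centroidal x-axis using Ī + A·d² with d = y − 55:
  web: d = 0 mm → contributes +1 109 167 mm⁴
  top flange (beyond web): d = 49 mm → contributes +2 316 480 mm⁴
  bottom flange (beyond web): d = -49 mm → contributes +2 316 480 mm⁴
Total I = 5 742 127 mm⁴.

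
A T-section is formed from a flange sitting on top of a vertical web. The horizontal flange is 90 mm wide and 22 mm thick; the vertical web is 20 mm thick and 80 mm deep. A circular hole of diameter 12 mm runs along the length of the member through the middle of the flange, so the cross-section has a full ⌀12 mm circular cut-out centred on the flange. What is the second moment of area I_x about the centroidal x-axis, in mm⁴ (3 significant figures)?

I_x ≈ 3.17 × 10⁶ mm⁴

Treat the section as a set of non-overlapping primitives; coordinates are from the bounding-box lower-left.
Flange: 90 × 22, A = 1 980 mm², y = 91 mm, Ī = 79 860 mm⁴.
Web: 20 × 80, A = 1 600 mm², y = 40 mm, Ī = 853 333 mm⁴.
Hole (subtracted): ⌀12, A = 113.1 mm², y = 91 mm, Ī = 1017.9 mm⁴.
Centroid: ȳ = ΣA·y / ΣA = 67.463 mm.
Transfer each piece to the centroidal x-axis using Ī + A·d² with d = y − 67.463:
  flange: d = 23.537 mm → contributes +1 176 748 mm⁴
  web: d = -27.463 mm → contributes +2 060 092 mm⁴
  hole: d = 23.537 mm → contributes −63 672 mm⁴
Total I = 3 173 168 mm⁴.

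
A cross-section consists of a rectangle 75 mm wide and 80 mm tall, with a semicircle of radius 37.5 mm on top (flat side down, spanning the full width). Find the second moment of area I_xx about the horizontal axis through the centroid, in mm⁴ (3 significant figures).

Decompose the section into non-overlapping parts with the origin at the bottom-left of its bounding rectangle.
Rectangular body: 75 × 80, A = 6 000 mm², y = 40 mm, Ī = 3 200 000 mm⁴.
Semicircular cap: semicircle r = 37.5, A = 2208.9 mm², y = 95.915 mm, Ī = 217 049 mm⁴.
Centroid: ȳ = ΣA·y / ΣA = 55.046 mm.
Transfer each piece to the horizontal axis through the centroid using Ī + A·d² with d = y − 55.046:
  rectangular body: d = -15.046 mm → contributes +4 558 336 mm⁴
  semicircular cap: d = 40.869 mm → contributes +3 906 620 mm⁴
Total I = 8 464 955 mm⁴.

I_xx ≈ 8.46 × 10⁶ mm⁴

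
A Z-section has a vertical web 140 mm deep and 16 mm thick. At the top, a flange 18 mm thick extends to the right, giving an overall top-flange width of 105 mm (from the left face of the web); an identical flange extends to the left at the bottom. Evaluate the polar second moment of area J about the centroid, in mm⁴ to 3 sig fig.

J ≈ 2.67 × 10⁷ mm⁴

Break the section into simple shapes (no overlaps), measuring from the bottom-left corner of the bounding box.
Web: 16 × 140, A = 2 240 mm², y = 70 mm, Ī = 3 658 667 mm⁴.
Top flange (beyond web): 89 × 18, A = 1 602 mm², y = 131 mm, Ī = 43 254 mm⁴.
Bottom flange (beyond web): 89 × 18, A = 1 602 mm², y = 9 mm, Ī = 43 254 mm⁴.
Centroid: ȳ = ΣA·y / ΣA = 70 mm.
Transfer each piece to the centroidal x-axis using Ī + A·d² with d = y − 70:
  web: d = 0 mm → contributes +3 658 667 mm⁴
  top flange (beyond web): d = 61 mm → contributes +6 004 296 mm⁴
  bottom flange (beyond web): d = -61 mm → contributes +6 004 296 mm⁴
Total I = 15 667 259 mm⁴.
For the y-axis: x̄ = 97 mm.
Repeating about the centroidal y-axis gives I_y = 10 993 719 mm⁴.
Polar second moment: J = I_x + I_y = 26 660 977 mm⁴.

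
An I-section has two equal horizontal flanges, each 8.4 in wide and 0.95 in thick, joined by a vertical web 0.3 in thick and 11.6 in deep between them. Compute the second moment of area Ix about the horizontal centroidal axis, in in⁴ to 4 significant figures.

Ix ≈ 668.7 in⁴

Decompose the section into non-overlapping parts with the origin at the bottom-left of its bounding rectangle.
Bottom flange: 8.4 × 0.95, A = 7.98 in², y = 0.475 in, Ī = 0.600163 in⁴.
Web: 0.3 × 11.6, A = 3.48 in², y = 6.75 in, Ī = 39.0224 in⁴.
Top flange: 8.4 × 0.95, A = 7.98 in², y = 13.025 in, Ī = 0.600163 in⁴.
By symmetry the centroid is at mid-height, ȳ = 6.75 in.
Transfer each piece to the horizontal centroidal axis using Ī + A·d² with d = y − 6.75:
  bottom flange: d = -6.275 in → contributes +314.818 in⁴
  web: d = 0 in → contributes +39.0224 in⁴
  top flange: d = 6.275 in → contributes +314.818 in⁴
Total I = 668.658 in⁴.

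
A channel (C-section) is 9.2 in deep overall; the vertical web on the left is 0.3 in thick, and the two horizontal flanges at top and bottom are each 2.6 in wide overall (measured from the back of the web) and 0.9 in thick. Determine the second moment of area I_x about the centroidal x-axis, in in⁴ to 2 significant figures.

Split into non-overlapping primitives; take the origin at the lower-left of the bounding box.
Web: 0.3 × 9.2, A = 2.76 in², y = 4.6 in, Ī = 19.47 in⁴.
Top flange (beyond web): 2.3 × 0.9, A = 2.07 in², y = 8.75 in, Ī = 0.1397 in⁴.
Bottom flange (beyond web): 2.3 × 0.9, A = 2.07 in², y = 0.45 in, Ī = 0.1397 in⁴.
By symmetry the centroid is at mid-height, ȳ = 4.6 in.
Transfer each piece to the centroidal x-axis using Ī + A·d² with d = y − 4.6:
  web: d = 0 in → contributes +19.47 in⁴
  top flange (beyond web): d = 4.15 in → contributes +35.79 in⁴
  bottom flange (beyond web): d = -4.15 in → contributes +35.79 in⁴
Total I = 91.05 in⁴.

I_x ≈ 91 in⁴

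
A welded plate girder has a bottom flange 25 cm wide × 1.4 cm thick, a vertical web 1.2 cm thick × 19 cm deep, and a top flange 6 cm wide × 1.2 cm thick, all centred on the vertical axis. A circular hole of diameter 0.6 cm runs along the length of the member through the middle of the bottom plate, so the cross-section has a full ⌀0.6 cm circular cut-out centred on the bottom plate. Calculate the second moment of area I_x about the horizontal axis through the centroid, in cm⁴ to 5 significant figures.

I_x ≈ 3815.4 cm⁴

Decompose the section into non-overlapping parts with the origin at the bottom-left of its bounding rectangle.
Bottom plate: 25 × 1.4, A = 35 cm², y = 0.7 cm, Ī = 5.716667 cm⁴.
Web plate: 1.2 × 19, A = 22.8 cm², y = 10.9 cm, Ī = 685.9 cm⁴.
Top plate: 6 × 1.2, A = 7.2 cm², y = 21 cm, Ī = 0.864 cm⁴.
Hole (subtracted): ⌀0.6, A = 0.2827433 cm², y = 0.7 cm, Ī = 0.006361725 cm⁴.
Centroid: ȳ = ΣA·y / ΣA = 6.551917 cm.
Transfer each piece to the horizontal axis through the centroid using Ī + A·d² with d = y − 6.551917:
  bottom plate: d = -5.851917 cm → contributes +1204.289 cm⁴
  web plate: d = 4.348083 cm → contributes +1116.953 cm⁴
  top plate: d = 14.44808 cm → contributes +1503.843 cm⁴
  hole: d = -5.851917 cm → contributes −9.688888 cm⁴
Total I = 3815.396 cm⁴.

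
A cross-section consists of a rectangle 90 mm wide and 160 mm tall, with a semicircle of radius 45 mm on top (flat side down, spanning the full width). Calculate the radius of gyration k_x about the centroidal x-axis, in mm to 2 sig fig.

k_x ≈ 57 mm

Treat the section as a set of non-overlapping primitives; coordinates are from the bounding-box lower-left.
Rectangular body: 90 × 160, A = 14 400 mm², y = 80 mm, Ī = 30 720 000 mm⁴.
Semicircular cap: semicircle r = 45, A = 3 181 mm², y = 179.1 mm, Ī = 450 072 mm⁴.
Centroid: ȳ = ΣA·y / ΣA = 97.93 mm.
Transfer each piece to the centroidal x-axis using Ī + A·d² with d = y − 97.93:
  rectangular body: d = -17.93 mm → contributes +35 349 210 mm⁴
  semicircular cap: d = 81.17 mm → contributes +21 406 850 mm⁴
Total I = 56 756 060 mm⁴.
Radius of gyration: k = √(I/A) = √(56 756 060 / 17 581) = 56.82 mm.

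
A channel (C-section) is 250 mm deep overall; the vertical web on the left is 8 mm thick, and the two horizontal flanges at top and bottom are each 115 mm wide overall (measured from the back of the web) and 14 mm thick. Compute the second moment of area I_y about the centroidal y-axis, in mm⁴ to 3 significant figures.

I_y ≈ 6.83 × 10⁶ mm⁴

Split into non-overlapping primitives; take the origin at the lower-left of the bounding box.
Web: 8 × 250, A = 2 000 mm², x = 4 mm, Ī = 10 667 mm⁴.
Top flange (beyond web): 107 × 14, A = 1 498 mm², x = 61.5 mm, Ī = 1 429 217 mm⁴.
Bottom flange (beyond web): 107 × 14, A = 1 498 mm², x = 61.5 mm, Ī = 1 429 217 mm⁴.
Centroid: x̄ = ΣA·x / ΣA = 38.482 mm.
Transfer each piece to the centroidal y-axis using Ī + A·d² with d = x − 38.482:
  web: d = -34.482 mm → contributes +2 388 626 mm⁴
  top flange (beyond web): d = 23.018 mm → contributes +2 222 928 mm⁴
  bottom flange (beyond web): d = 23.018 mm → contributes +2 222 928 mm⁴
Total I = 6 834 483 mm⁴.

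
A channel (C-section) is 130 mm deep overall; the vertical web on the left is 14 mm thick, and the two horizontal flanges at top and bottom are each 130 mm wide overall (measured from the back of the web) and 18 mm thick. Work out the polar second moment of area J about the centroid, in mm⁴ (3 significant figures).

Split into non-overlapping primitives; take the origin at the lower-left of the bounding box.
Web: 14 × 130, A = 1 820 mm², y = 65 mm, Ī = 2 563 167 mm⁴.
Top flange (beyond web): 116 × 18, A = 2 088 mm², y = 121 mm, Ī = 56 376 mm⁴.
Bottom flange (beyond web): 116 × 18, A = 2 088 mm², y = 9 mm, Ī = 56 376 mm⁴.
By symmetry the centroid is at mid-height, ȳ = 65 mm.
Transfer each piece to the centroidal x-axis using Ī + A·d² with d = y − 65:
  web: d = 0 mm → contributes +2 563 167 mm⁴
  top flange (beyond web): d = 56 mm → contributes +6 604 344 mm⁴
  bottom flange (beyond web): d = -56 mm → contributes +6 604 344 mm⁴
Total I = 15 771 855 mm⁴.
For the y-axis: x̄ = 52.27 mm.
Repeating about the centroidal y-axis gives I_y = 10 067 877 mm⁴.
Polar second moment: J = I_x + I_y = 25 839 732 mm⁴.

J ≈ 2.58 × 10⁷ mm⁴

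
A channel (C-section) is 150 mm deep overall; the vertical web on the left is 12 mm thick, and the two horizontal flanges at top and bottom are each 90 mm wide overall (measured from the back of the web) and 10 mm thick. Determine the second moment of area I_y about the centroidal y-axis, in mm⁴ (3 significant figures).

Split into non-overlapping primitives; take the origin at the lower-left of the bounding box.
Web: 12 × 150, A = 1 800 mm², x = 6 mm, Ī = 21 600 mm⁴.
Top flange (beyond web): 78 × 10, A = 780 mm², x = 51 mm, Ī = 395 460 mm⁴.
Bottom flange (beyond web): 78 × 10, A = 780 mm², x = 51 mm, Ī = 395 460 mm⁴.
Centroid: x̄ = ΣA·x / ΣA = 26.893 mm.
Transfer each piece to the centroidal y-axis using Ī + A·d² with d = x − 26.893:
  web: d = -20.893 mm → contributes +807 321 mm⁴
  top flange (beyond web): d = 24.107 mm → contributes +848 760 mm⁴
  bottom flange (beyond web): d = 24.107 mm → contributes +848 760 mm⁴
Total I = 2 504 841 mm⁴.

I_y ≈ 2.50 × 10⁶ mm⁴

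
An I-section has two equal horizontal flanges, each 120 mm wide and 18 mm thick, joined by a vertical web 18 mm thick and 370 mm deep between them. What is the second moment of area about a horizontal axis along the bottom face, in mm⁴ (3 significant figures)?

I_base ≈ 6.91 × 10⁸ mm⁴

Split into non-overlapping primitives; take the origin at the lower-left of the bounding box.
Bottom flange: 120 × 18, A = 2 160 mm², y = 9 mm, Ī = 58 320 mm⁴.
Web: 18 × 370, A = 6 660 mm², y = 203 mm, Ī = 75 979 500 mm⁴.
Top flange: 120 × 18, A = 2 160 mm², y = 397 mm, Ī = 58 320 mm⁴.
Transfer each piece to the base of the section using Ī + A·d² with d = y − 0:
  bottom flange: d = 9 mm → contributes +233 280 mm⁴
  web: d = 203 mm → contributes +350 431 440 mm⁴
  top flange: d = 397 mm → contributes +340 493 760 mm⁴
Total I = 691 158 480 mm⁴.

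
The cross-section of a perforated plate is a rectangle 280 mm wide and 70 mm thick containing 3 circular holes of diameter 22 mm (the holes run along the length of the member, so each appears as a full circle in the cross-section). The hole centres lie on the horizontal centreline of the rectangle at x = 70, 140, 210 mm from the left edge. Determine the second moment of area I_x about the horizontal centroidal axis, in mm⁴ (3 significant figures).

I_x ≈ 7.97 × 10⁶ mm⁴

Decompose the section into non-overlapping parts with the origin at the bottom-left of its bounding rectangle.
Plate: 280 × 70, A = 19 600 mm², y = 35 mm, Ī = 8 003 333 mm⁴.
Hole 1 (subtracted): ⌀22, A = 380.13 mm², y = 35 mm, Ī = 11 499 mm⁴.
Hole 2 (subtracted): ⌀22, A = 380.13 mm², y = 35 mm, Ī = 11 499 mm⁴.
Hole 3 (subtracted): ⌀22, A = 380.13 mm², y = 35 mm, Ī = 11 499 mm⁴.
By symmetry the centroid is at mid-height, ȳ = 35 mm.
All pieces are centred on the horizontal centroidal axis, so I = ΣĪ (holes subtracted) = 7 968 836 mm⁴.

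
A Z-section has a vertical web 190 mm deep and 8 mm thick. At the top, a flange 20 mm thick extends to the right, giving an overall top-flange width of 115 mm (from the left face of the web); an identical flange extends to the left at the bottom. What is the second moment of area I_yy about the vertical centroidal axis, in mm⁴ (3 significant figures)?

Split into non-overlapping primitives; take the origin at the lower-left of the bounding box.
Web: 8 × 190, A = 1 520 mm², x = 111 mm, Ī = 8106.7 mm⁴.
Top flange (beyond web): 107 × 20, A = 2 140 mm², x = 168.5 mm, Ī = 2 041 738 mm⁴.
Bottom flange (beyond web): 107 × 20, A = 2 140 mm², x = 53.5 mm, Ī = 2 041 738 mm⁴.
Centroid: x̄ = ΣA·x / ΣA = 111 mm.
Transfer each piece to the vertical centroidal axis using Ī + A·d² with d = x − 111:
  web: d = 0 mm → contributes +8106.7 mm⁴
  top flange (beyond web): d = 57.5 mm → contributes +9 117 113 mm⁴
  bottom flange (beyond web): d = -57.5 mm → contributes +9 117 113 mm⁴
Total I = 18 242 333 mm⁴.

I_yy ≈ 1.82 × 10⁷ mm⁴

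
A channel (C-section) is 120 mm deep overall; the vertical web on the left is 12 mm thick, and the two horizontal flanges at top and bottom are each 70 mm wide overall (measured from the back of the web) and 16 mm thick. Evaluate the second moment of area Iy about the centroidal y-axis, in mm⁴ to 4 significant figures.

Iy ≈ 1.531 × 10⁶ mm⁴

Decompose the section into non-overlapping parts with the origin at the bottom-left of its bounding rectangle.
Web: 12 × 120, A = 1 440 mm², x = 6 mm, Ī = 17 280 mm⁴.
Top flange (beyond web): 58 × 16, A = 928 mm², x = 41 mm, Ī = 260 149 mm⁴.
Bottom flange (beyond web): 58 × 16, A = 928 mm², x = 41 mm, Ī = 260 149 mm⁴.
Centroid: x̄ = ΣA·x / ΣA = 25.7087 mm.
Transfer each piece to the centroidal y-axis using Ī + A·d² with d = x − 25.7087:
  web: d = -19.7087 mm → contributes +576 625 mm⁴
  top flange (beyond web): d = 15.2913 mm → contributes +477 137 mm⁴
  bottom flange (beyond web): d = 15.2913 mm → contributes +477 137 mm⁴
Total I = 1 530 899 mm⁴.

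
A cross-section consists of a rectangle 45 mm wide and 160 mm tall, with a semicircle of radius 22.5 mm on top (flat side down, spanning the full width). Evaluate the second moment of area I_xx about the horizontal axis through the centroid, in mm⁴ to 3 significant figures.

Decompose the section into non-overlapping parts with the origin at the bottom-left of its bounding rectangle.
Rectangular body: 45 × 160, A = 7 200 mm², y = 80 mm, Ī = 15 360 000 mm⁴.
Semicircular cap: semicircle r = 22.5, A = 795.22 mm², y = 169.55 mm, Ī = 28 130 mm⁴.
Centroid: ȳ = ΣA·y / ΣA = 88.907 mm.
Transfer each piece to the horizontal axis through the centroid using Ī + A·d² with d = y − 88.907:
  rectangular body: d = -8.9067 mm → contributes +15 931 171 mm⁴
  semicircular cap: d = 80.643 mm → contributes +5 199 598 mm⁴
Total I = 21 130 769 mm⁴.

I_xx ≈ 2.11 × 10⁷ mm⁴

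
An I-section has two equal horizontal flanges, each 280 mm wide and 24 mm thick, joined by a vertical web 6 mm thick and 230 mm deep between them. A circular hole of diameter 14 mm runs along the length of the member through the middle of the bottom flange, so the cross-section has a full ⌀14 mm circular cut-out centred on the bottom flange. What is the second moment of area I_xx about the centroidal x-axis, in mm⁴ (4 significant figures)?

I_xx ≈ 2.210 × 10⁸ mm⁴

Decompose the section into non-overlapping parts with the origin at the bottom-left of its bounding rectangle.
Bottom flange: 280 × 24, A = 6 720 mm², y = 12 mm, Ī = 322 560 mm⁴.
Web: 6 × 230, A = 1 380 mm², y = 139 mm, Ī = 6 083 500 mm⁴.
Top flange: 280 × 24, A = 6 720 mm², y = 266 mm, Ī = 322 560 mm⁴.
Hole (subtracted): ⌀14, A = 153.938 mm², y = 12 mm, Ī = 1885.74 mm⁴.
Centroid: ȳ = ΣA·y / ΣA = 140.333 mm.
Transfer each piece to the centroidal x-axis using Ī + A·d² with d = y − 140.333:
  bottom flange: d = -128.333 mm → contributes +110 996 684 mm⁴
  web: d = -1.33302 mm → contributes +6 085 952 mm⁴
  top flange: d = 125.667 mm → contributes +106 446 079 mm⁴
  hole: d = -128.333 mm → contributes −2 537 147 mm⁴
Total I = 220 991 567 mm⁴.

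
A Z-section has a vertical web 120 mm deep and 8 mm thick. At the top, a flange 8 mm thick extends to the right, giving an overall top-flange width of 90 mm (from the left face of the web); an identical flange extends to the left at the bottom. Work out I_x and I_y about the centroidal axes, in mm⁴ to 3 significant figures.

Break the section into simple shapes (no overlaps), measuring from the bottom-left corner of the bounding box.
Web: 8 × 120, A = 960 mm², y = 60 mm, Ī = 1 152 000 mm⁴.
Top flange (beyond web): 82 × 8, A = 656 mm², y = 116 mm, Ī = 3498.7 mm⁴.
Bottom flange (beyond web): 82 × 8, A = 656 mm², y = 4 mm, Ī = 3498.7 mm⁴.
Centroid: ȳ = ΣA·y / ΣA = 60 mm.
Transfer each piece to the centroidal x-axis using Ī + A·d² with d = y − 60:
  web: d = 0 mm → contributes +1 152 000 mm⁴
  top flange (beyond web): d = 56 mm → contributes +2 060 715 mm⁴
  bottom flange (beyond web): d = -56 mm → contributes +2 060 715 mm⁴
Total I = 5 273 429 mm⁴.
For the y-axis: x̄ = 86 mm.
Repeating about the centroidal y-axis gives I_y = 3 397 077 mm⁴.

I_x ≈ 5.27 × 10⁶ mm⁴, I_y ≈ 3.40 × 10⁶ mm⁴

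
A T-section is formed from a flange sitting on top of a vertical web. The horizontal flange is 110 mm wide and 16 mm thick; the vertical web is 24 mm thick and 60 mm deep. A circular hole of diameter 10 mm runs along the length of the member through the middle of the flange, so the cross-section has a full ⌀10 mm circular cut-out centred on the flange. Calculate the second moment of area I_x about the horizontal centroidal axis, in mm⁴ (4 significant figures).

I_x ≈ 1.589 × 10⁶ mm⁴

Split into non-overlapping primitives; take the origin at the lower-left of the bounding box.
Flange: 110 × 16, A = 1 760 mm², y = 68 mm, Ī = 37546.7 mm⁴.
Web: 24 × 60, A = 1 440 mm², y = 30 mm, Ī = 432 000 mm⁴.
Hole (subtracted): ⌀10, A = 78.5398 mm², y = 68 mm, Ī = 490.874 mm⁴.
Centroid: ȳ = ΣA·y / ΣA = 50.4697 mm.
Transfer each piece to the horizontal centroidal axis using Ī + A·d² with d = y − 50.4697:
  flange: d = 17.5303 mm → contributes +578 412 mm⁴
  web: d = -20.4697 mm → contributes +1 035 375 mm⁴
  hole: d = 17.5303 mm → contributes −24626.9 mm⁴
Total I = 1 589 160 mm⁴.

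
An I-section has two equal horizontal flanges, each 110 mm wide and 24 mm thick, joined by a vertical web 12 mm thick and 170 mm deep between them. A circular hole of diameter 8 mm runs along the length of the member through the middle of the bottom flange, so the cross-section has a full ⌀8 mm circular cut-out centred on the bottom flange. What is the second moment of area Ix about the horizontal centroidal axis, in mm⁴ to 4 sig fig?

Split into non-overlapping primitives; take the origin at the lower-left of the bounding box.
Bottom flange: 110 × 24, A = 2 640 mm², y = 12 mm, Ī = 126 720 mm⁴.
Web: 12 × 170, A = 2 040 mm², y = 109 mm, Ī = 4 913 000 mm⁴.
Top flange: 110 × 24, A = 2 640 mm², y = 206 mm, Ī = 126 720 mm⁴.
Hole (subtracted): ⌀8, A = 50.2655 mm², y = 12 mm, Ī = 201.062 mm⁴.
Centroid: ȳ = ΣA·y / ΣA = 109.671 mm.
Transfer each piece to the horizontal centroidal axis using Ī + A·d² with d = y − 109.671:
  bottom flange: d = -97.6707 mm → contributes +25 311 169 mm⁴
  web: d = -0.670692 mm → contributes +4 913 918 mm⁴
  top flange: d = 96.3293 mm → contributes +24 624 166 mm⁴
  hole: d = -97.6707 mm → contributes −479 712 mm⁴
Total I = 54 369 541 mm⁴.

Ix ≈ 5.437 × 10⁷ mm⁴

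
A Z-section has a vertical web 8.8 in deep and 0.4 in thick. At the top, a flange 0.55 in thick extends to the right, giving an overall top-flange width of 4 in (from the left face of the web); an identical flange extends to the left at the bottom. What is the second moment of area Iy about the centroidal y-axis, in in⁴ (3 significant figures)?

Iy ≈ 20.2 in⁴

Split into non-overlapping primitives; take the origin at the lower-left of the bounding box.
Web: 0.4 × 8.8, A = 3.52 in², x = 3.8 in, Ī = 0.046933 in⁴.
Top flange (beyond web): 3.6 × 0.55, A = 1.98 in², x = 5.8 in, Ī = 2.1384 in⁴.
Bottom flange (beyond web): 3.6 × 0.55, A = 1.98 in², x = 1.8 in, Ī = 2.1384 in⁴.
Centroid: x̄ = ΣA·x / ΣA = 3.8 in.
Transfer each piece to the centroidal y-axis using Ī + A·d² with d = x − 3.8:
  web: d = 0 in → contributes +0.046933 in⁴
  top flange (beyond web): d = 2 in → contributes +10.058 in⁴
  bottom flange (beyond web): d = -2 in → contributes +10.058 in⁴
Total I = 20.164 in⁴.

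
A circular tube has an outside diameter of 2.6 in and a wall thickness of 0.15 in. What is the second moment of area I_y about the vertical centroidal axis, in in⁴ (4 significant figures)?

Decompose the section into non-overlapping parts with the origin at the bottom-left of its bounding rectangle.
Outer circle: ⌀2.6, A = 5.30929 in², x = 1.3 in, Ī = 2.24318 in⁴.
Bore (subtracted): ⌀2.3, A = 4.15476 in², x = 1.3 in, Ī = 1.37367 in⁴.
By symmetry the centroid is at mid-width, x̄ = 1.3 in.
All pieces are centred on the vertical centroidal axis, so I = ΣĪ (holes subtracted) = 0.869509 in⁴.

I_y ≈ 0.8695 in⁴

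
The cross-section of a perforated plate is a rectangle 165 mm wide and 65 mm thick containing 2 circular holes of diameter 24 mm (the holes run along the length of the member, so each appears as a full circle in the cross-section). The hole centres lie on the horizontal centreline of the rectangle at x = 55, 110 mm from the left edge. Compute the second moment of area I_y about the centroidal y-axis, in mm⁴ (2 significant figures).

Treat the section as a set of non-overlapping primitives; coordinates are from the bounding-box lower-left.
Plate: 165 × 65, A = 10 725 mm², x = 82.5 mm, Ī = 24 332 344 mm⁴.
Hole 1 (subtracted): ⌀24, A = 452.4 mm², x = 55 mm, Ī = 16 286 mm⁴.
Hole 2 (subtracted): ⌀24, A = 452.4 mm², x = 110 mm, Ī = 16 286 mm⁴.
By symmetry the centroid is at mid-width, x̄ = 82.5 mm.
Transfer each piece to the centroidal y-axis using Ī + A·d² with d = x − 82.5:
  plate: d = 0 mm → contributes +24 332 344 mm⁴
  hole 1: d = -27.5 mm → contributes −358 405 mm⁴
  hole 2: d = 27.5 mm → contributes −358 405 mm⁴
Total I = 23 615 533 mm⁴.

I_y ≈ 2.4 × 10⁷ mm⁴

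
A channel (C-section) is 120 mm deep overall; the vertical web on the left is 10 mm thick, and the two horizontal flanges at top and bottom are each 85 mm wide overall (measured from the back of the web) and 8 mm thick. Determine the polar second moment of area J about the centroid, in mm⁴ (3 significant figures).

J ≈ 6.87 × 10⁶ mm⁴

Treat the section as a set of non-overlapping primitives; coordinates are from the bounding-box lower-left.
Web: 10 × 120, A = 1 200 mm², y = 60 mm, Ī = 1 440 000 mm⁴.
Top flange (beyond web): 75 × 8, A = 600 mm², y = 116 mm, Ī = 3 200 mm⁴.
Bottom flange (beyond web): 75 × 8, A = 600 mm², y = 4 mm, Ī = 3 200 mm⁴.
By symmetry the centroid is at mid-height, ȳ = 60 mm.
Transfer each piece to the centroidal x-axis using Ī + A·d² with d = y − 60:
  web: d = 0 mm → contributes +1 440 000 mm⁴
  top flange (beyond web): d = 56 mm → contributes +1 884 800 mm⁴
  bottom flange (beyond web): d = -56 mm → contributes +1 884 800 mm⁴
Total I = 5 209 600 mm⁴.
For the y-axis: x̄ = 26.25 mm.
Repeating about the centroidal y-axis gives I_y = 1 656 250 mm⁴.
Polar second moment: J = I_x + I_y = 6 865 850 mm⁴.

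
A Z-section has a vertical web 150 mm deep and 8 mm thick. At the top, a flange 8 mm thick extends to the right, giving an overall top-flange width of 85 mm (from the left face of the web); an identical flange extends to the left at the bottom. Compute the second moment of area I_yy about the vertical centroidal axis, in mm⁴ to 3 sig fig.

I_yy ≈ 2.84 × 10⁶ mm⁴

Treat the section as a set of non-overlapping primitives; coordinates are from the bounding-box lower-left.
Web: 8 × 150, A = 1 200 mm², x = 81 mm, Ī = 6 400 mm⁴.
Top flange (beyond web): 77 × 8, A = 616 mm², x = 123.5 mm, Ī = 304 355 mm⁴.
Bottom flange (beyond web): 77 × 8, A = 616 mm², x = 38.5 mm, Ī = 304 355 mm⁴.
Centroid: x̄ = ΣA·x / ΣA = 81 mm.
Transfer each piece to the vertical centroidal axis using Ī + A·d² with d = x − 81:
  web: d = 0 mm → contributes +6 400 mm⁴
  top flange (beyond web): d = 42.5 mm → contributes +1 417 005 mm⁴
  bottom flange (beyond web): d = -42.5 mm → contributes +1 417 005 mm⁴
Total I = 2 840 411 mm⁴.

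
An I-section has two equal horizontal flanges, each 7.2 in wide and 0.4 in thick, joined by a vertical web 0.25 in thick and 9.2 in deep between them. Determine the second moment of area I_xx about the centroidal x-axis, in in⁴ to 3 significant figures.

Treat the section as a set of non-overlapping primitives; coordinates are from the bounding-box lower-left.
Bottom flange: 7.2 × 0.4, A = 2.88 in², y = 0.2 in, Ī = 0.0384 in⁴.
Web: 0.25 × 9.2, A = 2.3 in², y = 5 in, Ī = 16.223 in⁴.
Top flange: 7.2 × 0.4, A = 2.88 in², y = 9.8 in, Ī = 0.0384 in⁴.
By symmetry the centroid is at mid-height, ȳ = 5 in.
Transfer each piece to the centroidal x-axis using Ī + A·d² with d = y − 5:
  bottom flange: d = -4.8 in → contributes +66.394 in⁴
  web: d = 0 in → contributes +16.223 in⁴
  top flange: d = 4.8 in → contributes +66.394 in⁴
Total I = 149.01 in⁴.

I_xx ≈ 149 in⁴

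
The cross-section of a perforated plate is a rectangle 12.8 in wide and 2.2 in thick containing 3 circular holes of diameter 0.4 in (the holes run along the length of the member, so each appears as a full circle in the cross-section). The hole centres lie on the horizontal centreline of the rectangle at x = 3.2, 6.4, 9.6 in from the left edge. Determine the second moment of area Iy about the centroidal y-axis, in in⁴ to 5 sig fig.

Treat the section as a set of non-overlapping primitives; coordinates are from the bounding-box lower-left.
Plate: 12.8 × 2.2, A = 28.16 in², x = 6.4 in, Ī = 384.4779 in⁴.
Hole 1 (subtracted): ⌀0.4, A = 0.1256637 in², x = 3.2 in, Ī = 0.001256637 in⁴.
Hole 2 (subtracted): ⌀0.4, A = 0.1256637 in², x = 6.4 in, Ī = 0.001256637 in⁴.
Hole 3 (subtracted): ⌀0.4, A = 0.1256637 in², x = 9.6 in, Ī = 0.001256637 in⁴.
By symmetry the centroid is at mid-width, x̄ = 6.4 in.
Transfer each piece to the centroidal y-axis using Ī + A·d² with d = x − 6.4:
  plate: d = 0 in → contributes +384.4779 in⁴
  hole 1: d = -3.2 in → contributes −1.288053 in⁴
  hole 2: d = 0 in → contributes −0.001256637 in⁴
  hole 3: d = 3.2 in → contributes −1.288053 in⁴
Total I = 381.9005 in⁴.

Iy ≈ 381.90 in⁴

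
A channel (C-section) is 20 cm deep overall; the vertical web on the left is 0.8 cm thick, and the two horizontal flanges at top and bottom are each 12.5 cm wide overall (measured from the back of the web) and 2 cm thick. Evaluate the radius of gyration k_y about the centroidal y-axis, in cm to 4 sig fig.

Split into non-overlapping primitives; take the origin at the lower-left of the bounding box.
Web: 0.8 × 20, A = 16 cm², x = 0.4 cm, Ī = 0.853333 cm⁴.
Top flange (beyond web): 11.7 × 2, A = 23.4 cm², x = 6.65 cm, Ī = 266.936 cm⁴.
Bottom flange (beyond web): 11.7 × 2, A = 23.4 cm², x = 6.65 cm, Ī = 266.936 cm⁴.
Centroid: x̄ = ΣA·x / ΣA = 5.05764 cm.
Transfer each piece to the centroidal y-axis using Ī + A·d² with d = x − 5.05764:
  web: d = -4.65764 cm → contributes +347.952 cm⁴
  top flange (beyond web): d = 1.59236 cm → contributes +326.269 cm⁴
  bottom flange (beyond web): d = 1.59236 cm → contributes +326.269 cm⁴
Total I = 1000.49 cm⁴.
Radius of gyration: k = √(I/A) = √(1000.49 / 62.8) = 3.99141 cm.

k_y ≈ 3.991 cm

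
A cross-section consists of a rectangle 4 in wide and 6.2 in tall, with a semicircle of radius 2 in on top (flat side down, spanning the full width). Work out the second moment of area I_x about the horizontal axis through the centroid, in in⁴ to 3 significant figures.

Break the section into simple shapes (no overlaps), measuring from the bottom-left corner of the bounding box.
Rectangular body: 4 × 6.2, A = 24.8 in², y = 3.1 in, Ī = 79.443 in⁴.
Semicircular cap: semicircle r = 2, A = 6.2832 in², y = 7.0488 in, Ī = 1.7561 in⁴.
Centroid: ȳ = ΣA·y / ΣA = 3.8982 in.
Transfer each piece to the horizontal axis through the centroid using Ī + A·d² with d = y − 3.8982:
  rectangular body: d = -0.79822 in → contributes +95.244 in⁴
  semicircular cap: d = 3.1506 in → contributes +64.125 in⁴
Total I = 159.37 in⁴.

I_x ≈ 159 in⁴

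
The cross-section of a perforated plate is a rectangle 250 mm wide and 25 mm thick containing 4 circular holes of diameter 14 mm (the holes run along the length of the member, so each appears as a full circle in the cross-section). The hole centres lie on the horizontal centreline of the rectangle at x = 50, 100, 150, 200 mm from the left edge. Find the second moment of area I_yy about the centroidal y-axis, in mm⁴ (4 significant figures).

Break the section into simple shapes (no overlaps), measuring from the bottom-left corner of the bounding box.
Plate: 250 × 25, A = 6 250 mm², x = 125 mm, Ī = 32 552 083 mm⁴.
Hole 1 (subtracted): ⌀14, A = 153.938 mm², x = 50 mm, Ī = 1885.74 mm⁴.
Hole 2 (subtracted): ⌀14, A = 153.938 mm², x = 100 mm, Ī = 1885.74 mm⁴.
Hole 3 (subtracted): ⌀14, A = 153.938 mm², x = 150 mm, Ī = 1885.74 mm⁴.
Hole 4 (subtracted): ⌀14, A = 153.938 mm², x = 200 mm, Ī = 1885.74 mm⁴.
By symmetry the centroid is at mid-width, x̄ = 125 mm.
Transfer each piece to the centroidal y-axis using Ī + A·d² with d = x − 125:
  plate: d = 0 mm → contributes +32 552 083 mm⁴
  hole 1: d = -75 mm → contributes −867 787 mm⁴
  hole 2: d = -25 mm → contributes −98 097 mm⁴
  hole 3: d = 25 mm → contributes −98 097 mm⁴
  hole 4: d = 75 mm → contributes −867 787 mm⁴
Total I = 30 620 315 mm⁴.

I_yy ≈ 3.062 × 10⁷ mm⁴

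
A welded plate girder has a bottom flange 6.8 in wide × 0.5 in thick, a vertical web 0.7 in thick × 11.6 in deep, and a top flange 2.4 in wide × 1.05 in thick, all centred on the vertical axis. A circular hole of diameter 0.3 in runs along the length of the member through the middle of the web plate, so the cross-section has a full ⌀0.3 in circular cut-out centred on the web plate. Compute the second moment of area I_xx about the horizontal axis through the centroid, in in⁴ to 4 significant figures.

Split into non-overlapping primitives; take the origin at the lower-left of the bounding box.
Bottom plate: 6.8 × 0.5, A = 3.4 in², y = 0.25 in, Ī = 0.0708333 in⁴.
Web plate: 0.7 × 11.6, A = 8.12 in², y = 6.3 in, Ī = 91.0523 in⁴.
Top plate: 2.4 × 1.05, A = 2.52 in², y = 12.625 in, Ī = 0.231525 in⁴.
Hole (subtracted): ⌀0.3, A = 0.0706858 in², y = 6.3 in, Ī = 0.000397608 in⁴.
Centroid: ȳ = ΣA·y / ΣA = 5.96849 in.
Transfer each piece to the horizontal axis through the centroid using Ī + A·d² with d = y − 5.96849:
  bottom plate: d = -5.71849 in → contributes +111.255 in⁴
  web plate: d = 0.331512 in → contributes +91.9447 in⁴
  top plate: d = 6.65651 in → contributes +111.891 in⁴
  hole: d = 0.331512 in → contributes −0.00816601 in⁴
Total I = 315.082 in⁴.

I_xx ≈ 315.1 in⁴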